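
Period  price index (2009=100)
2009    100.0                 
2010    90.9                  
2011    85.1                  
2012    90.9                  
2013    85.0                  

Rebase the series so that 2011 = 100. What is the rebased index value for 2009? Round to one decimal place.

117.5

Rebased(2009) = 100.0 / 85.1 × 100 = 117.5088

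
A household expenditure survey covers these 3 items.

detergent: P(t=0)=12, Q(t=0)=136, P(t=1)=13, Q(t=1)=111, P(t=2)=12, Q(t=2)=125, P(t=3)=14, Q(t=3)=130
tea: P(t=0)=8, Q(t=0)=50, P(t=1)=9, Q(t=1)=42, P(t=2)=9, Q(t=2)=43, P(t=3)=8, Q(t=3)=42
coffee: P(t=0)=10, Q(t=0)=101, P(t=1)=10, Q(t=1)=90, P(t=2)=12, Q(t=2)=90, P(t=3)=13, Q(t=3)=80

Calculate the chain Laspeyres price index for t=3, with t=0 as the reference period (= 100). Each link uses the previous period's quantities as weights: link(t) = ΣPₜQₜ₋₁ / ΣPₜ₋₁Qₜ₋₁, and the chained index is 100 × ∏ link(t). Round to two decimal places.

Link t=0→t=1:
ΣP(t=1)Q(t=0) = 13×136 + 9×50 + 10×101 = 1768 + 450 + 1010 = 3228
ΣP(t=0)Q(t=0) = 12×136 + 8×50 + 10×101 = 1632 + 400 + 1010 = 3042
link = 3228/3042 = 1.061144
Link t=1→t=2:
ΣP(t=2)Q(t=1) = 12×111 + 9×42 + 12×90 = 1332 + 378 + 1080 = 2790
ΣP(t=1)Q(t=1) = 13×111 + 9×42 + 10×90 = 1443 + 378 + 900 = 2721
link = 2790/2721 = 1.025358
Link t=2→t=3:
ΣP(t=3)Q(t=2) = 14×125 + 8×43 + 13×90 = 1750 + 344 + 1170 = 3264
ΣP(t=2)Q(t=2) = 12×125 + 9×43 + 12×90 = 1500 + 387 + 1080 = 2967
link = 3264/2967 = 1.100101
Chained index = 100 × 1.061144 × 1.025358 × 1.100101 = 119.6968

119.70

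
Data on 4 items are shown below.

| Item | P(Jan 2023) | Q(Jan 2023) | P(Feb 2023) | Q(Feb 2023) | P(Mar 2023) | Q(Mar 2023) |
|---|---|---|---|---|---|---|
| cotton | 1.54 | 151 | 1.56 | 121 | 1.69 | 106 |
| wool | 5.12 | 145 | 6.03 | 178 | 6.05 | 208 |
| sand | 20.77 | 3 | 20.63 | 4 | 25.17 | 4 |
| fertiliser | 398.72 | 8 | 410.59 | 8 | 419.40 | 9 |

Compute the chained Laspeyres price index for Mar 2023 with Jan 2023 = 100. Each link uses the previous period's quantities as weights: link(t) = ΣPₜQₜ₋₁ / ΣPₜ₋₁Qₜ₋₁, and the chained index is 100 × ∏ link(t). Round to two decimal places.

Link Jan 2023→Feb 2023:
ΣP(Feb 2023)Q(Jan 2023) = 1.56×151 + 6.03×145 + 20.63×3 + 410.59×8 = 235.56 + 874.35 + 61.89 + 3284.72 = 4456.52
ΣP(Jan 2023)Q(Jan 2023) = 1.54×151 + 5.12×145 + 20.77×3 + 398.72×8 = 232.54 + 742.4 + 62.31 + 3189.76 = 4227.01
link = 4456.52/4227.01 = 1.054296
Link Feb 2023→Mar 2023:
ΣP(Mar 2023)Q(Feb 2023) = 1.69×121 + 6.05×178 + 25.17×4 + 419.40×8 = 204.49 + 1076.9 + 100.68 + 3355.2 = 4737.27
ΣP(Feb 2023)Q(Feb 2023) = 1.56×121 + 6.03×178 + 20.63×4 + 410.59×8 = 188.76 + 1073.34 + 82.52 + 3284.72 = 4629.34
link = 4737.27/4629.34 = 1.023314
Chained index = 100 × 1.054296 × 1.023314 = 107.8876

107.89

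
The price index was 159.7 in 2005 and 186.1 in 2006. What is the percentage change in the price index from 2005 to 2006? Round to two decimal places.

16.53%

Change = (186.1 − 159.7) / 159.7 × 100
       = 26.4 / 159.7 × 100 = 16.5310%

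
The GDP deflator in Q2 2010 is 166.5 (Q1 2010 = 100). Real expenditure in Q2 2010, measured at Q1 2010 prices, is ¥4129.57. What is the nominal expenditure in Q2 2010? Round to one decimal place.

Nominal = Real × (Index/100) = 4129.57 × (166.5/100)
        = 4129.57 × 1.665 = 6875.7341

6875.7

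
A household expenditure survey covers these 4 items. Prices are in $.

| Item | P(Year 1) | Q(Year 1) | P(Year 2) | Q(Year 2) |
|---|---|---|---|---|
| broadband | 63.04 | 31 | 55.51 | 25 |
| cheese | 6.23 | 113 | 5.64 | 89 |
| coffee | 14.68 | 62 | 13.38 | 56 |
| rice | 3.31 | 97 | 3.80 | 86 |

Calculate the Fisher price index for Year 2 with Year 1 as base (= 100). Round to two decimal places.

Laspeyres component (base-period weights):
ΣP(Year 2)Q(Year 1) = 55.51×31 + 5.64×113 + 13.38×62 + 3.80×97 = 1720.81 + 637.32 + 829.56 + 368.6 = 3556.29
ΣP(Year 1)Q(Year 1) = 63.04×31 + 6.23×113 + 14.68×62 + 3.31×97 = 1954.24 + 703.99 + 910.16 + 321.07 = 3889.46
L = 3556.29 / 3889.46 × 100 = 91.4340
Paasche component (current-period weights):
ΣP(Year 2)Q(Year 2) = 55.51×25 + 5.64×89 + 13.38×56 + 3.80×86 = 1387.75 + 501.96 + 749.28 + 326.8 = 2965.79
ΣP(Year 1)Q(Year 2) = 63.04×25 + 6.23×89 + 14.68×56 + 3.31×86 = 1576 + 554.47 + 822.08 + 284.66 = 3237.21
P = 2965.79 / 3237.21 × 100 = 91.6156
Fisher = √(L × P) = √(91.4340 × 91.6156) = 91.5248

91.52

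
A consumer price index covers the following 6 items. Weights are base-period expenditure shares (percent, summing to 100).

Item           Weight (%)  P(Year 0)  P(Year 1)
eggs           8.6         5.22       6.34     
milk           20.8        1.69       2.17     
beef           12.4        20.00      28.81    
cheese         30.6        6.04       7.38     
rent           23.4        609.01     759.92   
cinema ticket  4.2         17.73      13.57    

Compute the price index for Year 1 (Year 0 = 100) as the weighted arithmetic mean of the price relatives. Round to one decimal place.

124.8

eggs: 8.6 × (6.34/5.22) = 8.6 × 1.214559 = 10.4452
milk: 20.8 × (2.17/1.69) = 20.8 × 1.284024 = 26.7077
beef: 12.4 × (28.81/20.00) = 12.4 × 1.440500 = 17.8622
cheese: 30.6 × (7.38/6.04) = 30.6 × 1.221854 = 37.3887
rent: 23.4 × (759.92/609.01) = 23.4 × 1.247796 = 29.1984
cinema ticket: 4.2 × (13.57/17.73) = 4.2 × 0.765369 = 3.2146
Index = Σ wᵢ·(p₁ᵢ/p₀ᵢ) = 10.4452 + 26.7077 + 17.8622 + 37.3887 + 29.1984 + 3.2146 = 124.8168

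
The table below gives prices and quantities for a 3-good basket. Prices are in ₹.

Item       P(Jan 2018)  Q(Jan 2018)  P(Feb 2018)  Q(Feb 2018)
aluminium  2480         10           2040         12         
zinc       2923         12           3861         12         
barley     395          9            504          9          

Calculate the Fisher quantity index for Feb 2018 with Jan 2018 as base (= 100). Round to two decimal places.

Laspeyres component (base-period weights):
ΣP(Jan 2018)Q(Feb 2018) = 2480×12 + 2923×12 + 395×9 = 29760 + 35076 + 3555 = 68391
ΣP(Jan 2018)Q(Jan 2018) = 2480×10 + 2923×12 + 395×9 = 24800 + 35076 + 3555 = 63431
L = 68391 / 63431 × 100 = 107.8195
Paasche component (current-period weights):
ΣP(Feb 2018)Q(Feb 2018) = 2040×12 + 3861×12 + 504×9 = 24480 + 46332 + 4536 = 75348
ΣP(Feb 2018)Q(Jan 2018) = 2040×10 + 3861×12 + 504×9 = 20400 + 46332 + 4536 = 71268
P = 75348 / 71268 × 100 = 105.7249
Fisher = √(L × P) = √(107.8195 × 105.7249) = 106.7671

106.77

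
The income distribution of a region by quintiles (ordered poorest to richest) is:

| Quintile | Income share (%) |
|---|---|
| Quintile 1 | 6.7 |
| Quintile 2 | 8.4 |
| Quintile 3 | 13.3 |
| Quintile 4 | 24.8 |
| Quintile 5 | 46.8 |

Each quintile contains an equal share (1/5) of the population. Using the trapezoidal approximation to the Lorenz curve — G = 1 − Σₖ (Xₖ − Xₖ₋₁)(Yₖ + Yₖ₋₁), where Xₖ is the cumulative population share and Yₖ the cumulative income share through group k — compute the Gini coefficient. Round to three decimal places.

Cumulative income shares Yₖ: 0.0670, 0.1510, 0.2840, 0.5320, 1.0000
Σ (Xₖ−Xₖ₋₁)(Yₖ+Yₖ₋₁) = (1/5)(0.0670+0.0000) + (1/5)(0.1510+0.0670) + (1/5)(0.2840+0.1510) + (1/5)(0.5320+0.2840) + (1/5)(1.0000+0.5320)
  = 0.0134 + 0.0436 + 0.0870 + 0.1632 + 0.3064 = 0.6136
G = 1 − 0.6136 = 0.3864

0.386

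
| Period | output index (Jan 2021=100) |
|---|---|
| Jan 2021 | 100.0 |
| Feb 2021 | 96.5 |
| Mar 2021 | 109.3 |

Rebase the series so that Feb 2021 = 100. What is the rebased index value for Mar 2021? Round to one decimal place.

Rebased(Mar 2021) = 109.3 / 96.5 × 100 = 113.2642

113.3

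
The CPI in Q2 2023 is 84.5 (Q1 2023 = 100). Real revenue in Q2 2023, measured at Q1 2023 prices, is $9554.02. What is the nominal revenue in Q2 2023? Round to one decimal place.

8073.1

Nominal = Real × (Index/100) = 9554.02 × (84.5/100)
        = 9554.02 × 0.845 = 8073.1469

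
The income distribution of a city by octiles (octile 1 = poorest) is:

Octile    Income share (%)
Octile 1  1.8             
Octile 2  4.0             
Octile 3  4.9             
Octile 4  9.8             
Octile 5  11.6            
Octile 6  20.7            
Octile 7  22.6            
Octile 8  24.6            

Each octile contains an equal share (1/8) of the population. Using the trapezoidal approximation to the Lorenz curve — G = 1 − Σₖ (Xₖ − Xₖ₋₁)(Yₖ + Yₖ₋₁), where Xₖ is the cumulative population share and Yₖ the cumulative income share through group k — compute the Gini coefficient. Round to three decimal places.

0.377

Cumulative income shares Yₖ: 0.0180, 0.0580, 0.1070, 0.2050, 0.3210, 0.5280, 0.7540, 1.0000
Σ (Xₖ−Xₖ₋₁)(Yₖ+Yₖ₋₁) = (1/8)(0.0180+0.0000) + (1/8)(0.0580+0.0180) + (1/8)(0.1070+0.0580) + (1/8)(0.2050+0.1070) + (1/8)(0.3210+0.2050) + (1/8)(0.5280+0.3210) + (1/8)(0.7540+0.5280) + (1/8)(1.0000+0.7540)
  = 0.0023 + 0.0095 + 0.0206 + 0.0390 + 0.0658 + 0.1061 + 0.1603 + 0.2193 = 0.6228
G = 1 − 0.6228 = 0.3772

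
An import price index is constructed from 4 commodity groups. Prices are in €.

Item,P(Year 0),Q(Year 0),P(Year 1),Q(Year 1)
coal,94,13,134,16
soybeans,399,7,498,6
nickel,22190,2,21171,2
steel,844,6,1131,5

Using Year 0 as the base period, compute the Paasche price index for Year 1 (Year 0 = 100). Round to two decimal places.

101.20

Paasche price index uses current-period quantities as weights.
ΣP(Year 1)·Q(Year 1) = 134×16 + 498×6 + 21171×2 + 1131×5 = 2144 + 2988 + 42342 + 5655 = 53129
ΣP(Year 0)·Q(Year 1) = 94×16 + 399×6 + 22190×2 + 844×5 = 1504 + 2394 + 44380 + 4220 = 52498
Index = 53129 / 52498 × 100 = 101.2020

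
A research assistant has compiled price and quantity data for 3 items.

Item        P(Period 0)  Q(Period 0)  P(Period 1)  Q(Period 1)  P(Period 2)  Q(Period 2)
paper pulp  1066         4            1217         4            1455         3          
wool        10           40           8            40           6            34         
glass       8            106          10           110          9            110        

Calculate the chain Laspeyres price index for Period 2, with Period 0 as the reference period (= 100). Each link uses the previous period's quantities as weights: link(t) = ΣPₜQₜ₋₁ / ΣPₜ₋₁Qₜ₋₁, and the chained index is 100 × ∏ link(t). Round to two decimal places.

127.09

Link Period 0→Period 1:
ΣP(Period 1)Q(Period 0) = 1217×4 + 8×40 + 10×106 = 4868 + 320 + 1060 = 6248
ΣP(Period 0)Q(Period 0) = 1066×4 + 10×40 + 8×106 = 4264 + 400 + 848 = 5512
link = 6248/5512 = 1.133527
Link Period 1→Period 2:
ΣP(Period 2)Q(Period 1) = 1455×4 + 6×40 + 9×110 = 5820 + 240 + 990 = 7050
ΣP(Period 1)Q(Period 1) = 1217×4 + 8×40 + 10×110 = 4868 + 320 + 1100 = 6288
link = 7050/6288 = 1.121183
Chained index = 100 × 1.133527 × 1.121183 = 127.0891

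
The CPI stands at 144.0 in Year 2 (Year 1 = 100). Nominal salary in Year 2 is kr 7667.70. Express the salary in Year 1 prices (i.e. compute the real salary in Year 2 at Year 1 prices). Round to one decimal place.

5324.8

Real = Nominal ÷ (Index/100) = 7667.70 ÷ (144.0/100)
     = 7667.70 ÷ 1.440 = 5324.7917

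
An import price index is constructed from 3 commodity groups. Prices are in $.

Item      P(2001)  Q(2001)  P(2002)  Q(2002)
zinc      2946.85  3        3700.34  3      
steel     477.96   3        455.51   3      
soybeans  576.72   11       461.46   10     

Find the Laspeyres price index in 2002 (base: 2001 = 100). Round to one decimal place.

105.6

Laspeyres price index uses base-period quantities as weights.
ΣP(2002)·Q(2001) = 3700.34×3 + 455.51×3 + 461.46×11 = 11101.02 + 1366.53 + 5076.06 = 17543.61
ΣP(2001)·Q(2001) = 2946.85×3 + 477.96×3 + 576.72×11 = 8840.55 + 1433.88 + 6343.92 = 16618.35
Index = 17543.61 / 16618.35 × 100 = 105.5677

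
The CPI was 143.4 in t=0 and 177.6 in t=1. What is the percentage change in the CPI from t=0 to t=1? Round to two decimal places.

23.85%

Change = (177.6 − 143.4) / 143.4 × 100
       = 34.2 / 143.4 × 100 = 23.8494%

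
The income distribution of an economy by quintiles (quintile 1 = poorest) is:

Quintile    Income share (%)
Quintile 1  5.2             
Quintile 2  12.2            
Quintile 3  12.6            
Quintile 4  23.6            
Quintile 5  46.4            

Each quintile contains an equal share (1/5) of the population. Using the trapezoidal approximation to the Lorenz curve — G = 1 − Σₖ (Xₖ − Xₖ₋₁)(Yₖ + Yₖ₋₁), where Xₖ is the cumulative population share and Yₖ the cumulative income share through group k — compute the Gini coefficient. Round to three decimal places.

0.375

Cumulative income shares Yₖ: 0.0520, 0.1740, 0.3000, 0.5360, 1.0000
Σ (Xₖ−Xₖ₋₁)(Yₖ+Yₖ₋₁) = (1/5)(0.0520+0.0000) + (1/5)(0.1740+0.0520) + (1/5)(0.3000+0.1740) + (1/5)(0.5360+0.3000) + (1/5)(1.0000+0.5360)
  = 0.0104 + 0.0452 + 0.0948 + 0.1672 + 0.3072 = 0.6248
G = 1 − 0.6248 = 0.3752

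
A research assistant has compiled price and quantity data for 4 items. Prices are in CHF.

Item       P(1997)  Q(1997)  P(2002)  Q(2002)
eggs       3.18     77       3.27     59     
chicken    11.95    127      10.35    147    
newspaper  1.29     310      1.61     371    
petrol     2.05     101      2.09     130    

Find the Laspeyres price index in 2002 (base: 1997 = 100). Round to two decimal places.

96.07

Laspeyres price index uses base-period quantities as weights.
ΣP(2002)·Q(1997) = 3.27×77 + 10.35×127 + 1.61×310 + 2.09×101 = 251.79 + 1314.45 + 499.1 + 211.09 = 2276.43
ΣP(1997)·Q(1997) = 3.18×77 + 11.95×127 + 1.29×310 + 2.05×101 = 244.86 + 1517.65 + 399.9 + 207.05 = 2369.46
Index = 2276.43 / 2369.46 × 100 = 96.0738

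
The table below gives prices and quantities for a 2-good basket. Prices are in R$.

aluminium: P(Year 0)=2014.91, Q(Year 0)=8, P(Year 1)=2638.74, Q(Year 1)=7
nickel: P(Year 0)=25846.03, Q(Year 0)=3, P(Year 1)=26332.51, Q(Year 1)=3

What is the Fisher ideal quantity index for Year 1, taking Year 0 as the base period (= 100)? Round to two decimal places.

Laspeyres component (base-period weights):
ΣP(Year 0)Q(Year 1) = 2014.91×7 + 25846.03×3 = 14104.37 + 77538.09 = 91642.46
ΣP(Year 0)Q(Year 0) = 2014.91×8 + 25846.03×3 = 16119.28 + 77538.09 = 93657.37
L = 91642.46 / 93657.37 × 100 = 97.8486
Paasche component (current-period weights):
ΣP(Year 1)Q(Year 1) = 2638.74×7 + 26332.51×3 = 18471.18 + 78997.53 = 97468.71
ΣP(Year 1)Q(Year 0) = 2638.74×8 + 26332.51×3 = 21109.92 + 78997.53 = 100107.45
P = 97468.71 / 100107.45 × 100 = 97.3641
Fisher = √(L × P) = √(97.8486 × 97.3641) = 97.6061

97.61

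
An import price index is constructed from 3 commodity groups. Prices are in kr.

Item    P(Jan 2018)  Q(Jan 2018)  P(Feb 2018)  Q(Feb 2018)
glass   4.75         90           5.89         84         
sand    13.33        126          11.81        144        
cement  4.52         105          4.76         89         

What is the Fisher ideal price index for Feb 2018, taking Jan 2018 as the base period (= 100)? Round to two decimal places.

Laspeyres component (base-period weights):
ΣP(Feb 2018)Q(Jan 2018) = 5.89×90 + 11.81×126 + 4.76×105 = 530.1 + 1488.06 + 499.8 = 2517.96
ΣP(Jan 2018)Q(Jan 2018) = 4.75×90 + 13.33×126 + 4.52×105 = 427.5 + 1679.58 + 474.6 = 2581.68
L = 2517.96 / 2581.68 × 100 = 97.5318
Paasche component (current-period weights):
ΣP(Feb 2018)Q(Feb 2018) = 5.89×84 + 11.81×144 + 4.76×89 = 494.76 + 1700.64 + 423.64 = 2619.04
ΣP(Jan 2018)Q(Feb 2018) = 4.75×84 + 13.33×144 + 4.52×89 = 399 + 1919.52 + 402.28 = 2720.8
P = 2619.04 / 2720.8 × 100 = 96.2599
Fisher = √(L × P) = √(97.5318 × 96.2599) = 96.8938

96.89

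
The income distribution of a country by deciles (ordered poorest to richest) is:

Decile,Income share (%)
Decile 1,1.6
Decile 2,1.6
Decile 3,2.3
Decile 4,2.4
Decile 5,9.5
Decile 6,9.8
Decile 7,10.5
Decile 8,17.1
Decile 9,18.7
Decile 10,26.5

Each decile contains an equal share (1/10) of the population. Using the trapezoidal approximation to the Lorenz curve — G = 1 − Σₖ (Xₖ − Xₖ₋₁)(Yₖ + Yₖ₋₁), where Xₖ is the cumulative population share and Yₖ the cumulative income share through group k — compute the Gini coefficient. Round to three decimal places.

Cumulative income shares Yₖ: 0.0160, 0.0320, 0.0550, 0.0790, 0.1740, 0.2720, 0.3770, 0.5480, 0.7350, 1.0000
Σ (Xₖ−Xₖ₋₁)(Yₖ+Yₖ₋₁) = (1/10)(0.0160+0.0000) + (1/10)(0.0320+0.0160) + (1/10)(0.0550+0.0320) + (1/10)(0.0790+0.0550) + (1/10)(0.1740+0.0790) + (1/10)(0.2720+0.1740) + (1/10)(0.3770+0.2720) + (1/10)(0.5480+0.3770) + (1/10)(0.7350+0.5480) + (1/10)(1.0000+0.7350)
  = 0.0016 + 0.0048 + 0.0087 + 0.0134 + 0.0253 + 0.0446 + 0.0649 + 0.0925 + 0.1283 + 0.1735 = 0.5576
G = 1 − 0.5576 = 0.4424

0.442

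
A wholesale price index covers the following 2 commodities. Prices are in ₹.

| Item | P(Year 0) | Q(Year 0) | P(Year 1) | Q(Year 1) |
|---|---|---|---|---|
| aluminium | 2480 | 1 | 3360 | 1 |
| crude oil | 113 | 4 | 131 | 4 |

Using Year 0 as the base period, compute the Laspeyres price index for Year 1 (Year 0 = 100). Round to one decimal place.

Laspeyres price index uses base-period quantities as weights.
ΣP(Year 1)·Q(Year 0) = 3360×1 + 131×4 = 3360 + 524 = 3884
ΣP(Year 0)·Q(Year 0) = 2480×1 + 113×4 = 2480 + 452 = 2932
Index = 3884 / 2932 × 100 = 132.4693

132.5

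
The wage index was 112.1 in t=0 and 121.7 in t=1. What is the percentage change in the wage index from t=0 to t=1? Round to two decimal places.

8.56%

Change = (121.7 − 112.1) / 112.1 × 100
       = 9.6 / 112.1 × 100 = 8.5638%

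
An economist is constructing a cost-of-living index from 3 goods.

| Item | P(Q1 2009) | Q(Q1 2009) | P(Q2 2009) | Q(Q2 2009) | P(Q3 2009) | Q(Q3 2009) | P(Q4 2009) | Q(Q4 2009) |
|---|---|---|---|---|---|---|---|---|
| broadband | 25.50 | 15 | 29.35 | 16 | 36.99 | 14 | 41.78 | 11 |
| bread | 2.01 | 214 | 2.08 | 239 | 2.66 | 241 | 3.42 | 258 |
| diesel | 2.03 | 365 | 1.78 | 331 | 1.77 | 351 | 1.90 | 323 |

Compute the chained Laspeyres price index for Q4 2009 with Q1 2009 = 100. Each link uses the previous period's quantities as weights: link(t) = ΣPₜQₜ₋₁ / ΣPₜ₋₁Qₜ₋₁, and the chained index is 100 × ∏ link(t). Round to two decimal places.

134.30

Link Q1 2009→Q2 2009:
ΣP(Q2 2009)Q(Q1 2009) = 29.35×15 + 2.08×214 + 1.78×365 = 440.25 + 445.12 + 649.7 = 1535.07
ΣP(Q1 2009)Q(Q1 2009) = 25.50×15 + 2.01×214 + 2.03×365 = 382.5 + 430.14 + 740.95 = 1553.59
link = 1535.07/1553.59 = 0.988079
Link Q2 2009→Q3 2009:
ΣP(Q3 2009)Q(Q2 2009) = 36.99×16 + 2.66×239 + 1.77×331 = 591.84 + 635.74 + 585.87 = 1813.45
ΣP(Q2 2009)Q(Q2 2009) = 29.35×16 + 2.08×239 + 1.78×331 = 469.6 + 497.12 + 589.18 = 1555.9
link = 1813.45/1555.9 = 1.165531
Link Q3 2009→Q4 2009:
ΣP(Q4 2009)Q(Q3 2009) = 41.78×14 + 3.42×241 + 1.90×351 = 584.92 + 824.22 + 666.9 = 2076.04
ΣP(Q3 2009)Q(Q3 2009) = 36.99×14 + 2.66×241 + 1.77×351 = 517.86 + 641.06 + 621.27 = 1780.19
link = 2076.04/1780.19 = 1.166190
Chained index = 100 × 0.988079 × 1.165531 × 1.166190 = 134.3028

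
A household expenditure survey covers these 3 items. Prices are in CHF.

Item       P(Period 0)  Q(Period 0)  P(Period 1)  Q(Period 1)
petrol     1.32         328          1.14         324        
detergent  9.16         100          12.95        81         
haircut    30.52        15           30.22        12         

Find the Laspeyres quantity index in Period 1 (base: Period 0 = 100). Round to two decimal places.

Laspeyres quantity index uses base-period prices as weights.
ΣP(Period 0)·Q(Period 1) = 1.32×324 + 9.16×81 + 30.52×12 = 427.68 + 741.96 + 366.24 = 1535.88
ΣP(Period 0)·Q(Period 0) = 1.32×328 + 9.16×100 + 30.52×15 = 432.96 + 916 + 457.8 = 1806.76
Index = 1535.88 / 1806.76 × 100 = 85.0074

85.01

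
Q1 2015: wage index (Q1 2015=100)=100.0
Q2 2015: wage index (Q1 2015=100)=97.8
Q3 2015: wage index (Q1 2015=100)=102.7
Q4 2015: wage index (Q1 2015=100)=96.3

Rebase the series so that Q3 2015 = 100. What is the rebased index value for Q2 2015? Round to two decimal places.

Rebased(Q2 2015) = 97.8 / 102.7 × 100 = 95.2288

95.23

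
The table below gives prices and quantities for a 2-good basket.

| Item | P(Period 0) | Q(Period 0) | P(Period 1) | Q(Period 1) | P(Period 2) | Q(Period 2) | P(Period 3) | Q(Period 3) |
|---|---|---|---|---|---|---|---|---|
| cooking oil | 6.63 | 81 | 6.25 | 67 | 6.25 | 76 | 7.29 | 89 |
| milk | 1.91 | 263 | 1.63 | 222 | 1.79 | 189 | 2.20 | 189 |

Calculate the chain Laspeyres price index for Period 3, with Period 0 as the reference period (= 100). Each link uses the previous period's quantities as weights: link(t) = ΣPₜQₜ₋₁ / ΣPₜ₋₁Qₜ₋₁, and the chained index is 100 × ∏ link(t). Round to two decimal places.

112.15

Link Period 0→Period 1:
ΣP(Period 1)Q(Period 0) = 6.25×81 + 1.63×263 = 506.25 + 428.69 = 934.94
ΣP(Period 0)Q(Period 0) = 6.63×81 + 1.91×263 = 537.03 + 502.33 = 1039.36
link = 934.94/1039.36 = 0.899534
Link Period 1→Period 2:
ΣP(Period 2)Q(Period 1) = 6.25×67 + 1.79×222 = 418.75 + 397.38 = 816.13
ΣP(Period 1)Q(Period 1) = 6.25×67 + 1.63×222 = 418.75 + 361.86 = 780.61
link = 816.13/780.61 = 1.045503
Link Period 2→Period 3:
ΣP(Period 3)Q(Period 2) = 7.29×76 + 2.20×189 = 554.04 + 415.8 = 969.84
ΣP(Period 2)Q(Period 2) = 6.25×76 + 1.79×189 = 475 + 338.31 = 813.31
link = 969.84/813.31 = 1.192460
Chained index = 100 × 0.899534 × 1.045503 × 1.192460 = 112.1468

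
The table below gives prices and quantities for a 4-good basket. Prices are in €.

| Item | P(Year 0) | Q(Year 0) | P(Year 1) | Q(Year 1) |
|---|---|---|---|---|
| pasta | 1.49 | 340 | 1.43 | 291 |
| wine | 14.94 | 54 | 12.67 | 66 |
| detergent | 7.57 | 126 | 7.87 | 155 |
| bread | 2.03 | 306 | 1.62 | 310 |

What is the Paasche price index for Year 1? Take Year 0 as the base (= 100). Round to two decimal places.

Paasche price index uses current-period quantities as weights.
ΣP(Year 1)·Q(Year 1) = 1.43×291 + 12.67×66 + 7.87×155 + 1.62×310 = 416.13 + 836.22 + 1219.85 + 502.2 = 2974.4
ΣP(Year 0)·Q(Year 1) = 1.49×291 + 14.94×66 + 7.57×155 + 2.03×310 = 433.59 + 986.04 + 1173.35 + 629.3 = 3222.28
Index = 2974.4 / 3222.28 × 100 = 92.3073

92.31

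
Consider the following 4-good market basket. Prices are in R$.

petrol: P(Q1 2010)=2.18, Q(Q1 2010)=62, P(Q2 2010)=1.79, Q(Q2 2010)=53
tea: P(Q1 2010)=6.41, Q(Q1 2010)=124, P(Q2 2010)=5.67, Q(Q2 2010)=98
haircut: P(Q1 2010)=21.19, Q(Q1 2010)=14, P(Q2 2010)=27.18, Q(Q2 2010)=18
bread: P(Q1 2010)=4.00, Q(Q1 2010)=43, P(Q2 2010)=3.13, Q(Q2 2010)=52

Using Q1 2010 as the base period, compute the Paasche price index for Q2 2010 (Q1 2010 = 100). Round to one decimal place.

Paasche price index uses current-period quantities as weights.
ΣP(Q2 2010)·Q(Q2 2010) = 1.79×53 + 5.67×98 + 27.18×18 + 3.13×52 = 94.87 + 555.66 + 489.24 + 162.76 = 1302.53
ΣP(Q1 2010)·Q(Q2 2010) = 2.18×53 + 6.41×98 + 21.19×18 + 4.00×52 = 115.54 + 628.18 + 381.42 + 208 = 1333.14
Index = 1302.53 / 1333.14 × 100 = 97.7039

97.7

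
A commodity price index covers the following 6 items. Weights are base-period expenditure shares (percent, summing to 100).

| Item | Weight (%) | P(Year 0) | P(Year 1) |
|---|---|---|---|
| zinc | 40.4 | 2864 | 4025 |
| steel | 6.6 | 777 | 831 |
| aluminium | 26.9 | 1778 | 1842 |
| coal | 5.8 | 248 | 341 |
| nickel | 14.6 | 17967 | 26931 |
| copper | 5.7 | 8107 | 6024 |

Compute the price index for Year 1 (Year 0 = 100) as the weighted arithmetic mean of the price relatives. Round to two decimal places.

zinc: 40.4 × (4025/2864) = 40.4 × 1.405377 = 56.7772
steel: 6.6 × (831/777) = 6.6 × 1.069498 = 7.0587
aluminium: 26.9 × (1842/1778) = 26.9 × 1.035996 = 27.8683
coal: 5.8 × (341/248) = 5.8 × 1.375000 = 7.9750
nickel: 14.6 × (26931/17967) = 14.6 × 1.498915 = 21.8842
copper: 5.7 × (6024/8107) = 5.7 × 0.743062 = 4.2355
Index = Σ wᵢ·(p₁ᵢ/p₀ᵢ) = 56.7772 + 7.0587 + 27.8683 + 7.9750 + 21.8842 + 4.2355 = 125.7988

125.80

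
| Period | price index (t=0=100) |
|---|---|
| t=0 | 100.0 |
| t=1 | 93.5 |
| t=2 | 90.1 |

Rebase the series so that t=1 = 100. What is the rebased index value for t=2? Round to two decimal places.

Rebased(t=2) = 90.1 / 93.5 × 100 = 96.3636

96.36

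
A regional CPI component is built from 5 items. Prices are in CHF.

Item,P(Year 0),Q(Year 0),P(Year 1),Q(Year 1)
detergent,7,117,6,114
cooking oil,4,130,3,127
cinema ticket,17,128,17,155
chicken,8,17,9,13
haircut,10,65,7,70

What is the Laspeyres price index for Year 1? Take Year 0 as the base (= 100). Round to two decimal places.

90.12

Laspeyres price index uses base-period quantities as weights.
ΣP(Year 1)·Q(Year 0) = 6×117 + 3×130 + 17×128 + 9×17 + 7×65 = 702 + 390 + 2176 + 153 + 455 = 3876
ΣP(Year 0)·Q(Year 0) = 7×117 + 4×130 + 17×128 + 8×17 + 10×65 = 819 + 520 + 2176 + 136 + 650 = 4301
Index = 3876 / 4301 × 100 = 90.1186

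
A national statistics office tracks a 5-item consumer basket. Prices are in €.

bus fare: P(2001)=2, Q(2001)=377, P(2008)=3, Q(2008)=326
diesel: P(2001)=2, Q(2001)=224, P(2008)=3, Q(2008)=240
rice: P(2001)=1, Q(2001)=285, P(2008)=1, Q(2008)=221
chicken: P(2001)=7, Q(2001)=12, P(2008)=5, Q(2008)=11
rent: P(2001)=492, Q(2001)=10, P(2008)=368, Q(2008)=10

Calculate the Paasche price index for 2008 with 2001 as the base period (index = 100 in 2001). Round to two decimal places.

Paasche price index uses current-period quantities as weights.
ΣP(2008)·Q(2008) = 3×326 + 3×240 + 1×221 + 5×11 + 368×10 = 978 + 720 + 221 + 55 + 3680 = 5654
ΣP(2001)·Q(2008) = 2×326 + 2×240 + 1×221 + 7×11 + 492×10 = 652 + 480 + 221 + 77 + 4920 = 6350
Index = 5654 / 6350 × 100 = 89.0394

89.04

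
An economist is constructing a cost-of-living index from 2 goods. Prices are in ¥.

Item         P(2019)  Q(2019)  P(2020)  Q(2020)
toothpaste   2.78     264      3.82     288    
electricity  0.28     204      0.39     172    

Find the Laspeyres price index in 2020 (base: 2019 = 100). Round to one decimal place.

Laspeyres price index uses base-period quantities as weights.
ΣP(2020)·Q(2019) = 3.82×264 + 0.39×204 = 1008.48 + 79.56 = 1088.04
ΣP(2019)·Q(2019) = 2.78×264 + 0.28×204 = 733.92 + 57.12 = 791.04
Index = 1088.04 / 791.04 × 100 = 137.5455

137.5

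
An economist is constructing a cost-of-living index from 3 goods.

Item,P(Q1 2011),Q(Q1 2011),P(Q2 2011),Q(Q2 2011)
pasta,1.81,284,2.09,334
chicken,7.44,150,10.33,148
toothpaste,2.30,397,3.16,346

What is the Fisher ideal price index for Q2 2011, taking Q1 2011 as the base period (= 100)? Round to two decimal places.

Laspeyres component (base-period weights):
ΣP(Q2 2011)Q(Q1 2011) = 2.09×284 + 10.33×150 + 3.16×397 = 593.56 + 1549.5 + 1254.52 = 3397.58
ΣP(Q1 2011)Q(Q1 2011) = 1.81×284 + 7.44×150 + 2.30×397 = 514.04 + 1116 + 913.1 = 2543.14
L = 3397.58 / 2543.14 × 100 = 133.5978
Paasche component (current-period weights):
ΣP(Q2 2011)Q(Q2 2011) = 2.09×334 + 10.33×148 + 3.16×346 = 698.06 + 1528.84 + 1093.36 = 3320.26
ΣP(Q1 2011)Q(Q2 2011) = 1.81×334 + 7.44×148 + 2.30×346 = 604.54 + 1101.12 + 795.8 = 2501.46
P = 3320.26 / 2501.46 × 100 = 132.7329
Fisher = √(L × P) = √(133.5978 × 132.7329) = 133.1647

133.16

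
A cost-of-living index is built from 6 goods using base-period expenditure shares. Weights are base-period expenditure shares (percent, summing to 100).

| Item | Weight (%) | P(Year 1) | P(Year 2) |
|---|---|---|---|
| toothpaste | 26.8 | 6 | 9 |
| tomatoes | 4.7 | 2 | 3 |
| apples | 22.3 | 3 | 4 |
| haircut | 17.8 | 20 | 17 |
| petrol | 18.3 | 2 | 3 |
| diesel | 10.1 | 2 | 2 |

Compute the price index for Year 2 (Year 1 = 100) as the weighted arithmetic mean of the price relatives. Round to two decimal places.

129.66

toothpaste: 26.8 × (9/6) = 26.8 × 1.500000 = 40.2000
tomatoes: 4.7 × (3/2) = 4.7 × 1.500000 = 7.0500
apples: 22.3 × (4/3) = 22.3 × 1.333333 = 29.7333
haircut: 17.8 × (17/20) = 17.8 × 0.850000 = 15.1300
petrol: 18.3 × (3/2) = 18.3 × 1.500000 = 27.4500
diesel: 10.1 × (2/2) = 10.1 × 1.000000 = 10.1000
Index = Σ wᵢ·(p₁ᵢ/p₀ᵢ) = 40.2000 + 7.0500 + 29.7333 + 15.1300 + 27.4500 + 10.1000 = 129.6633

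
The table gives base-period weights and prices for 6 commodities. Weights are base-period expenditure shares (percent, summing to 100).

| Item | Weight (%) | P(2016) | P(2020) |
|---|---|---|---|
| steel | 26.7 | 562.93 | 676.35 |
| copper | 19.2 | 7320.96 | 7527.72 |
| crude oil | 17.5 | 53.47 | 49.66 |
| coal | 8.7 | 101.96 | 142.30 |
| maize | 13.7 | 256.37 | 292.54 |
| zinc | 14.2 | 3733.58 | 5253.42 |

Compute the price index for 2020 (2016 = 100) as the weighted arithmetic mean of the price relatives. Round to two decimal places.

steel: 26.7 × (676.35/562.93) = 26.7 × 1.201482 = 32.0796
copper: 19.2 × (7527.72/7320.96) = 19.2 × 1.028242 = 19.7423
crude oil: 17.5 × (49.66/53.47) = 17.5 × 0.928745 = 16.2530
coal: 8.7 × (142.30/101.96) = 8.7 × 1.395645 = 12.1421
maize: 13.7 × (292.54/256.37) = 13.7 × 1.141085 = 15.6329
zinc: 14.2 × (5253.42/3733.58) = 14.2 × 1.407073 = 19.9804
Index = Σ wᵢ·(p₁ᵢ/p₀ᵢ) = 32.0796 + 19.7423 + 16.2530 + 12.1421 + 15.6329 + 19.9804 = 115.8303

115.83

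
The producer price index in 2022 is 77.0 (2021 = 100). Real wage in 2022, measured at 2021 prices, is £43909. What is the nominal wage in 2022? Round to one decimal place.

33809.9

Nominal = Real × (Index/100) = 43909 × (77.0/100)
        = 43909 × 0.770 = 33809.9300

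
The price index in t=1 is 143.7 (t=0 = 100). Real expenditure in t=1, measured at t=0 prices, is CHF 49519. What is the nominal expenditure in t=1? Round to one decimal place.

71158.8

Nominal = Real × (Index/100) = 49519 × (143.7/100)
        = 49519 × 1.437 = 71158.8030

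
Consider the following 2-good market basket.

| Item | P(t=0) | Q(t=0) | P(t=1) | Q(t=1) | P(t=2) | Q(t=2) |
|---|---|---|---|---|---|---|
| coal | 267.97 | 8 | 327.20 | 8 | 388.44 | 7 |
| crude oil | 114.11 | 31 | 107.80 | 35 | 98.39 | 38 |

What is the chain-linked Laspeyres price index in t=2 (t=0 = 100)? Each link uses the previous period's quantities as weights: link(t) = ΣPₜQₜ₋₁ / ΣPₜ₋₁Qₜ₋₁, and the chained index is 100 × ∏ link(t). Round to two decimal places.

107.53

Link t=0→t=1:
ΣP(t=1)Q(t=0) = 327.20×8 + 107.80×31 = 2617.6 + 3341.8 = 5959.4
ΣP(t=0)Q(t=0) = 267.97×8 + 114.11×31 = 2143.76 + 3537.41 = 5681.17
link = 5959.4/5681.17 = 1.048974
Link t=1→t=2:
ΣP(t=2)Q(t=1) = 388.44×8 + 98.39×35 = 3107.52 + 3443.65 = 6551.17
ΣP(t=1)Q(t=1) = 327.20×8 + 107.80×35 = 2617.6 + 3773 = 6390.6
link = 6551.17/6390.6 = 1.025126
Chained index = 100 × 1.048974 × 1.025126 = 107.5331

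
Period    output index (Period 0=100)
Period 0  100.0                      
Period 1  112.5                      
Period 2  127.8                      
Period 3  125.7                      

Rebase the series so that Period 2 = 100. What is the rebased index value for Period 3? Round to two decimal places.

98.36

Rebased(Period 3) = 125.7 / 127.8 × 100 = 98.3568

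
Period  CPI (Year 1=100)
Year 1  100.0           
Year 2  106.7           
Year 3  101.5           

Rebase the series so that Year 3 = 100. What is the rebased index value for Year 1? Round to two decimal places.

98.52

Rebased(Year 1) = 100.0 / 101.5 × 100 = 98.5222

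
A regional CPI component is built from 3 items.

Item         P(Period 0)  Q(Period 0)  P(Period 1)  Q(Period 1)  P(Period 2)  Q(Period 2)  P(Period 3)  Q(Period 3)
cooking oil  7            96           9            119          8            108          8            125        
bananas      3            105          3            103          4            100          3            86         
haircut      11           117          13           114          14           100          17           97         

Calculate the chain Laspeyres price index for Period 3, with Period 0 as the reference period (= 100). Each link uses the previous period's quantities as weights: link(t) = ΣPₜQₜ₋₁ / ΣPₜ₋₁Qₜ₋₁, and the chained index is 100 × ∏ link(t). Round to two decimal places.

132.02

Link Period 0→Period 1:
ΣP(Period 1)Q(Period 0) = 9×96 + 3×105 + 13×117 = 864 + 315 + 1521 = 2700
ΣP(Period 0)Q(Period 0) = 7×96 + 3×105 + 11×117 = 672 + 315 + 1287 = 2274
link = 2700/2274 = 1.187335
Link Period 1→Period 2:
ΣP(Period 2)Q(Period 1) = 8×119 + 4×103 + 14×114 = 952 + 412 + 1596 = 2960
ΣP(Period 1)Q(Period 1) = 9×119 + 3×103 + 13×114 = 1071 + 309 + 1482 = 2862
link = 2960/2862 = 1.034242
Link Period 2→Period 3:
ΣP(Period 3)Q(Period 2) = 8×108 + 3×100 + 17×100 = 864 + 300 + 1700 = 2864
ΣP(Period 2)Q(Period 2) = 8×108 + 4×100 + 14×100 = 864 + 400 + 1400 = 2664
link = 2864/2664 = 1.075075
Chained index = 100 × 1.187335 × 1.034242 × 1.075075 = 132.0183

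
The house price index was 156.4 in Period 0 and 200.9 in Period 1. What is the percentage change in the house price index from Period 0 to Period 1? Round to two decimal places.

Change = (200.9 − 156.4) / 156.4 × 100
       = 44.5 / 156.4 × 100 = 28.4527%

28.45%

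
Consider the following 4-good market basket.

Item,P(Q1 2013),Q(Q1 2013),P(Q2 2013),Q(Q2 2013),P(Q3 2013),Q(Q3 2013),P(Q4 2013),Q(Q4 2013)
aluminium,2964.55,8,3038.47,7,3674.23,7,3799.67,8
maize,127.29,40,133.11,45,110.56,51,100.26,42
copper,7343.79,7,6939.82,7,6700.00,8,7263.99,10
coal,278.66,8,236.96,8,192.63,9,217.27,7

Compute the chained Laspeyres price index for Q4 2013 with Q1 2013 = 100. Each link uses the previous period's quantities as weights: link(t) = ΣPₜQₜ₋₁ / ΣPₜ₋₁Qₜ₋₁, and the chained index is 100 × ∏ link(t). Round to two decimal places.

104.72

Link Q1 2013→Q2 2013:
ΣP(Q2 2013)Q(Q1 2013) = 3038.47×8 + 133.11×40 + 6939.82×7 + 236.96×8 = 24307.76 + 5324.4 + 48578.74 + 1895.68 = 80106.58
ΣP(Q1 2013)Q(Q1 2013) = 2964.55×8 + 127.29×40 + 7343.79×7 + 278.66×8 = 23716.4 + 5091.6 + 51406.53 + 2229.28 = 82443.81
link = 80106.58/82443.81 = 0.971651
Link Q2 2013→Q3 2013:
ΣP(Q3 2013)Q(Q2 2013) = 3674.23×7 + 110.56×45 + 6700.00×7 + 192.63×8 = 25719.61 + 4975.2 + 46900 + 1541.04 = 79135.85
ΣP(Q2 2013)Q(Q2 2013) = 3038.47×7 + 133.11×45 + 6939.82×7 + 236.96×8 = 21269.29 + 5989.95 + 48578.74 + 1895.68 = 77733.66
link = 79135.85/77733.66 = 1.018038
Link Q3 2013→Q4 2013:
ΣP(Q4 2013)Q(Q3 2013) = 3799.67×7 + 100.26×51 + 7263.99×8 + 217.27×9 = 26597.69 + 5113.26 + 58111.92 + 1955.43 = 91778.3
ΣP(Q3 2013)Q(Q3 2013) = 3674.23×7 + 110.56×51 + 6700.00×8 + 192.63×9 = 25719.61 + 5638.56 + 53600 + 1733.67 = 86691.84
link = 91778.3/86691.84 = 1.058673
Chained index = 100 × 0.971651 × 1.018038 × 1.058673 = 104.7216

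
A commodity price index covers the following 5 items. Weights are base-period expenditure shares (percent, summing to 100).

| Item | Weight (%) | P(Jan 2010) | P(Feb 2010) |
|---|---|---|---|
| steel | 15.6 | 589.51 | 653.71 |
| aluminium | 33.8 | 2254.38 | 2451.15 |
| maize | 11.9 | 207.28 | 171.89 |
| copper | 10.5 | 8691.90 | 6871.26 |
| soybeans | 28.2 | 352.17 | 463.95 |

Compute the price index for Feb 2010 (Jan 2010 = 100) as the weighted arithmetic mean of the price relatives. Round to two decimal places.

109.37

steel: 15.6 × (653.71/589.51) = 15.6 × 1.108904 = 17.2989
aluminium: 33.8 × (2451.15/2254.38) = 33.8 × 1.087283 = 36.7502
maize: 11.9 × (171.89/207.28) = 11.9 × 0.829265 = 9.8683
copper: 10.5 × (6871.26/8691.90) = 10.5 × 0.790536 = 8.3006
soybeans: 28.2 × (463.95/352.17) = 28.2 × 1.317404 = 37.1508
Index = Σ wᵢ·(p₁ᵢ/p₀ᵢ) = 17.2989 + 36.7502 + 9.8683 + 8.3006 + 37.1508 = 109.3687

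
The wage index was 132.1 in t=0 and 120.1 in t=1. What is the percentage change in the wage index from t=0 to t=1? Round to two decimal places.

Change = (120.1 − 132.1) / 132.1 × 100
       = -12.0 / 132.1 × 100 = -9.0840%

-9.08%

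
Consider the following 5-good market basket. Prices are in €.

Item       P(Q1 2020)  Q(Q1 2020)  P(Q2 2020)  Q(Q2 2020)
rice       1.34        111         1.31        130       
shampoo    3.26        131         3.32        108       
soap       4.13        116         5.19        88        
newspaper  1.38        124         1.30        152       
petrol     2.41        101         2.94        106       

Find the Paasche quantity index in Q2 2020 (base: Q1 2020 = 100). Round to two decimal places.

Paasche quantity index uses current-period prices as weights.
ΣP(Q2 2020)·Q(Q2 2020) = 1.31×130 + 3.32×108 + 5.19×88 + 1.30×152 + 2.94×106 = 170.3 + 358.56 + 456.72 + 197.6 + 311.64 = 1494.82
ΣP(Q2 2020)·Q(Q1 2020) = 1.31×111 + 3.32×131 + 5.19×116 + 1.30×124 + 2.94×101 = 145.41 + 434.92 + 602.04 + 161.2 + 296.94 = 1640.51
Index = 1494.82 / 1640.51 × 100 = 91.1192

91.12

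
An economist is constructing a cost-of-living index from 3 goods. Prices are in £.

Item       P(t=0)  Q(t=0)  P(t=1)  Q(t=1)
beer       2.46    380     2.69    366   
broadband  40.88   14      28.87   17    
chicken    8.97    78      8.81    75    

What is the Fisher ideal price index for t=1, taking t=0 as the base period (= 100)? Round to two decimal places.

Laspeyres component (base-period weights):
ΣP(t=1)Q(t=0) = 2.69×380 + 28.87×14 + 8.81×78 = 1022.2 + 404.18 + 687.18 = 2113.56
ΣP(t=0)Q(t=0) = 2.46×380 + 40.88×14 + 8.97×78 = 934.8 + 572.32 + 699.66 = 2206.78
L = 2113.56 / 2206.78 × 100 = 95.7757
Paasche component (current-period weights):
ΣP(t=1)Q(t=1) = 2.69×366 + 28.87×17 + 8.81×75 = 984.54 + 490.79 + 660.75 = 2136.08
ΣP(t=0)Q(t=1) = 2.46×366 + 40.88×17 + 8.97×75 = 900.36 + 694.96 + 672.75 = 2268.07
P = 2136.08 / 2268.07 × 100 = 94.1805
Fisher = √(L × P) = √(95.7757 × 94.1805) = 94.9748

94.97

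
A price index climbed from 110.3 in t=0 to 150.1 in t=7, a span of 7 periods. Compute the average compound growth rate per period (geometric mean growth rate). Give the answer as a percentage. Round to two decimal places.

4.50%

Growth factor = (150.1/110.3)^(1/7) = (1.360834)^(1/7) = 1.044997
Growth rate = 1.044997 − 1 = 0.044997 = 4.4997%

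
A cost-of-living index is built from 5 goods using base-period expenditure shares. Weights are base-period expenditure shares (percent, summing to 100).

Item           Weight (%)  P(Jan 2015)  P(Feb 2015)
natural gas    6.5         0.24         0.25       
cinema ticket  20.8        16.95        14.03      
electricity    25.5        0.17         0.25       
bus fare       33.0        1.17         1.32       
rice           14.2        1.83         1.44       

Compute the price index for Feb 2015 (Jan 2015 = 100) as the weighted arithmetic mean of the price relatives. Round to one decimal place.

109.9

natural gas: 6.5 × (0.25/0.24) = 6.5 × 1.041667 = 6.7708
cinema ticket: 20.8 × (14.03/16.95) = 20.8 × 0.827729 = 17.2168
electricity: 25.5 × (0.25/0.17) = 25.5 × 1.470588 = 37.5000
bus fare: 33.0 × (1.32/1.17) = 33.0 × 1.128205 = 37.2308
rice: 14.2 × (1.44/1.83) = 14.2 × 0.786885 = 11.1738
Index = Σ wᵢ·(p₁ᵢ/p₀ᵢ) = 6.7708 + 17.2168 + 37.5000 + 37.2308 + 11.1738 = 109.8921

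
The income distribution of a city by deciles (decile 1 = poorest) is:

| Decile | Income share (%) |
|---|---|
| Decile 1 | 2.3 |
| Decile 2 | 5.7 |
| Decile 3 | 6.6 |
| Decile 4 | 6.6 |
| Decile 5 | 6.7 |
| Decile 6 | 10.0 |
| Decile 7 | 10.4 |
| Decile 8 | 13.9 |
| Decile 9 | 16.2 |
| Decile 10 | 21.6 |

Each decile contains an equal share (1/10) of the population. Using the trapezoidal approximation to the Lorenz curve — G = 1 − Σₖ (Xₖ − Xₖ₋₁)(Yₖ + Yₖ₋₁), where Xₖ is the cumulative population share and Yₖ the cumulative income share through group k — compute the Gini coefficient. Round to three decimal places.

Cumulative income shares Yₖ: 0.0230, 0.0800, 0.1460, 0.2120, 0.2790, 0.3790, 0.4830, 0.6220, 0.7840, 1.0000
Σ (Xₖ−Xₖ₋₁)(Yₖ+Yₖ₋₁) = (1/10)(0.0230+0.0000) + (1/10)(0.0800+0.0230) + (1/10)(0.1460+0.0800) + (1/10)(0.2120+0.1460) + (1/10)(0.2790+0.2120) + (1/10)(0.3790+0.2790) + (1/10)(0.4830+0.3790) + (1/10)(0.6220+0.4830) + (1/10)(0.7840+0.6220) + (1/10)(1.0000+0.7840)
  = 0.0023 + 0.0103 + 0.0226 + 0.0358 + 0.0491 + 0.0658 + 0.0862 + 0.1105 + 0.1406 + 0.1784 = 0.7016
G = 1 − 0.7016 = 0.2984

0.298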